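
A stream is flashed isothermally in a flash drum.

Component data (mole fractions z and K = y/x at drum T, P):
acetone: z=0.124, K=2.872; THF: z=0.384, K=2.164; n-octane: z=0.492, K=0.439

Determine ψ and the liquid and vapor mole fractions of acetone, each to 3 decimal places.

ψ = 0.530, x_acetone = 0.062, y_acetone = 0.179

Rachford–Rice: g(ψ) = Σ zᵢ(Kᵢ−1)/(1+ψ(Kᵢ−1)) = 0.
Check two-phase: ΣzᵢKᵢ = 1.403 > 1 and Σzᵢ/Kᵢ = 1.341 > 1, so g(0) = 0.403 > 0 and g(1) = -0.341 < 0.
Iterate (Newton) starting at ψ = 0.45:
  ψ = 0.450: g = 0.0501, g' = -0.629 → ψ = 0.530
Converged at ψ = 0.530.
Compositions from xᵢ = zᵢ/(1+ψ(Kᵢ−1)), yᵢ = Kᵢxᵢ:
  acetone: x = 0.062, y = 0.179
  THF: x = 0.237, y = 0.514
  n-octane: x = 0.700, y = 0.307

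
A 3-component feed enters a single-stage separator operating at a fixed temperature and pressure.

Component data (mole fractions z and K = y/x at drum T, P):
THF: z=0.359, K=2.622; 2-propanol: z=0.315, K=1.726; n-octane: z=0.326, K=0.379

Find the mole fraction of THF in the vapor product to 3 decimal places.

Newton–Raphson from V/F = 0.5:
  V/F = 0.500: g = 0.1957, g' = -0.642 → V/F = 0.805
  V/F = 0.805: g = -0.0079, g' = -0.746 → V/F = 0.794
Converged at V/F = 0.794.
Compositions from xᵢ = zᵢ/(1+V/F(Kᵢ−1)), yᵢ = Kᵢxᵢ:
  THF: x = 0.157, y = 0.411
  2-propanol: x = 0.200, y = 0.345
  n-octane: x = 0.643, y = 0.244

y_THF = 0.411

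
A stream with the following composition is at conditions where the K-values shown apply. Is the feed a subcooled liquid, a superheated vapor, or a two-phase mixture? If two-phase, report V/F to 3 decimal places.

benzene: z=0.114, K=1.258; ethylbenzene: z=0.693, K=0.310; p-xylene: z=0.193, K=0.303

ΣzᵢKᵢ = 0.417; Σzᵢ/Kᵢ = 2.963.
Since ΣzᵢKᵢ < 1 the mixture is below its bubble point — single liquid phase.

subcooled liquid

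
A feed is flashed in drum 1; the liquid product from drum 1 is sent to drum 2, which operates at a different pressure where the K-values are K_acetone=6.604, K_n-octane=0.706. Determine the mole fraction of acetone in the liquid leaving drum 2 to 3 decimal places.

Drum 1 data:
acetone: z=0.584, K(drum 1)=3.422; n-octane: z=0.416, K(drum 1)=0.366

x_acetone (drum 2) = 0.050

Drum 1:
Rachford–Rice: g(ψ₁) = Σ zᵢ(Kᵢ−1)/(1+ψ₁(Kᵢ−1)) = 0.
Feasibility: ΣzᵢKᵢ = 2.151, Σzᵢ/Kᵢ = 1.307 — both > 1, two phases present.
Binary case is linear: z₁(K₁−1)(1+ψ₁(K₂−1)) + z₂(K₂−1)(1+ψ₁(K₁−1)) = 0
⇒ ψ₁ = [z₁(K₁−1)+z₂(K₂−1)] / [−(K₁−1)(K₂−1)] = 1.1507/1.5355 = 0.749
Drum-1 compositions:
  acetone: x = 0.207, y = 0.710
  n-octane: x = 0.793, y = 0.290
Drum-2 feed = drum-1 liquid: z₂ = (0.2075, 0.7925).
Drum 2:
Rachford–Rice: g(ψ₂) = Σ zᵢ(Kᵢ−1)/(1+ψ₂(Kᵢ−1)) = 0.
g(0) = ΣzᵢKᵢ − 1 = 0.930 and g(1) = 1 − Σzᵢ/Kᵢ = -0.154, so a root lies in (0, 1).
Binary case is linear: z₁(K₁−1)(1+ψ₂(K₂−1)) + z₂(K₂−1)(1+ψ₂(K₁−1)) = 0
⇒ ψ₂ = [z₁(K₁−1)+z₂(K₂−1)] / [−(K₁−1)(K₂−1)] = 0.9296/1.6476 = 0.564
  acetone: x = 0.050, y = 0.329
  n-octane: x = 0.950, y = 0.671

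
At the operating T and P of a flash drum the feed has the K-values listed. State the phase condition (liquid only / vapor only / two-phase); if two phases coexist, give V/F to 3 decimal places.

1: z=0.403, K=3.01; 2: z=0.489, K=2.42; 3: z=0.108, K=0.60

vapor only

ΣzᵢKᵢ = 2.461; Σzᵢ/Kᵢ = 0.516.
Since Σzᵢ/Kᵢ < 1 the mixture is above its dew point — single vapor phase.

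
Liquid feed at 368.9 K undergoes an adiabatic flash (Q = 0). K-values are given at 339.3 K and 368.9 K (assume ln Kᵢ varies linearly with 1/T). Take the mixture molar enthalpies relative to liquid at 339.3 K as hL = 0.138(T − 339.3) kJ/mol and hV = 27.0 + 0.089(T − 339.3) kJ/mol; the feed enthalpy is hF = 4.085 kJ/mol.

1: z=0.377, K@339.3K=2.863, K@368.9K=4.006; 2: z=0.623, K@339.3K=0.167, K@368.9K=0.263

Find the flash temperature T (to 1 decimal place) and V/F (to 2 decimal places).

Adiabatic flash: solve Rachford–Rice at each trial T, then check hF = ψ·hV(T) + (1−ψ)·hL(T).
  T = 339.3 K: K = (2.863, 0.167), RR gives ψ = 0.118, H_out = 3.191 kJ/mol
  T = 368.9 K: K = (4.006, 0.263), RR gives ψ = 0.304, H_out = 11.859 kJ/mol
  T = 354.1 K: K = (3.410, 0.212), RR gives ψ = 0.220, H_out = 7.815 kJ/mol
  T = 346.7 K: K = (3.131, 0.188), RR gives ψ = 0.172, H_out = 5.606 kJ/mol
  T = 343.0 K: K = (2.995, 0.178), RR gives ψ = 0.146, H_out = 4.430 kJ/mol
  T = 341.1 K: K = (2.927, 0.172), RR gives ψ = 0.132, H_out = 3.802 kJ/mol
Linear interpolation between T = 341.1 (H_out = 3.802) and T = 343.0 (H_out = 4.430) on hF = 4.085 gives T ≈ 342.0 K, at which ψ = 0.14.

T = 342.0 K, V/F = 0.14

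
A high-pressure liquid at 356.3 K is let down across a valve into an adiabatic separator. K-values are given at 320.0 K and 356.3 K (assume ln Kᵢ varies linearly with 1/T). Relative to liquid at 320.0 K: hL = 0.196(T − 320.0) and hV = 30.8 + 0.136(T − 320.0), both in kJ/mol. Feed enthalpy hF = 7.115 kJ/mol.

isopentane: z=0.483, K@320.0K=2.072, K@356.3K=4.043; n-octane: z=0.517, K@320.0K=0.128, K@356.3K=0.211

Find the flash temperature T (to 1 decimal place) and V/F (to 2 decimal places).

T = 327.0 K, V/F = 0.19

Adiabatic flash: solve Rachford–Rice at each trial T, then check hF = ψ·hV(T) + (1−ψ)·hL(T).
  T = 320.0 K: K = (2.072, 0.128), RR gives ψ = 0.072, H_out = 2.206 kJ/mol
  T = 356.3 K: K = (4.043, 0.211), RR gives ψ = 0.442, H_out = 19.773 kJ/mol
  T = 338.1 K: K = (2.944, 0.166), RR gives ψ = 0.314, H_out = 12.863 kJ/mol
  T = 329.1 K: K = (2.484, 0.147), RR gives ψ = 0.218, H_out = 8.368 kJ/mol
  T = 324.6 K: K = (2.274, 0.137), RR gives ψ = 0.154, H_out = 5.602 kJ/mol
  T = 326.9 K: K = (2.380, 0.142), RR gives ψ = 0.188, H_out = 7.072 kJ/mol
Linear interpolation between T = 326.9 (H_out = 7.072) and T = 329.1 (H_out = 8.368) on hF = 7.115 gives T ≈ 327.0 K, at which ψ = 0.19.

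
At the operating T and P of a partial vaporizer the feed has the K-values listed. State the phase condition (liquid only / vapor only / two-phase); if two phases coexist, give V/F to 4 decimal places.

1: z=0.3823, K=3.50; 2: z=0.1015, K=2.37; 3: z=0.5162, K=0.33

ΣzᵢKᵢ = 1.7490; Σzᵢ/Kᵢ = 1.7163.
Both exceed 1, so a two-phase solution exists.
Let ψ = V/F and solve Σ zᵢ(Kᵢ−1)/(1+ψ(Kᵢ−1)) = 0.
Newton iteration, ψ⁰ = 0.54:
  ψ = 0.5400: g = -0.05529, g' = -1.0645 → ψ = 0.4881
  ψ = 0.4881: g = -0.00007, g' = -1.0648 → ψ = 0.4880
Converged at ψ = 0.4880.

two-phase, V/F = 0.4880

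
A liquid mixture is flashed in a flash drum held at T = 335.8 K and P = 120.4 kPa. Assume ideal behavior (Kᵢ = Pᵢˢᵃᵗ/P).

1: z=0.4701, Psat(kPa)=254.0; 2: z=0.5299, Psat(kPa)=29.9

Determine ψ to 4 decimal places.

Raoult's law: Kᵢ = Pᵢˢᵃᵗ/P = Pᵢˢᵃᵗ/120.4.
  K_1 = 254.0/120.4 = 2.109635, K_2 = 29.9/120.4 = 0.248339
Material balance + equilibrium reduce to Σ zᵢ(Kᵢ−1)/(1+ψ(Kᵢ−1)) = 0.
Feasibility: ΣzᵢKᵢ = 1.1233, Σzᵢ/Kᵢ = 2.3566 — both > 1, two phases present.
Binary case is linear: z₁(K₁−1)(1+ψ(K₂−1)) + z₂(K₂−1)(1+ψ(K₁−1)) = 0
⇒ ψ = [z₁(K₁−1)+z₂(K₂−1)] / [−(K₁−1)(K₂−1)] = 0.12333/0.83407 = 0.1479

ψ = 0.1479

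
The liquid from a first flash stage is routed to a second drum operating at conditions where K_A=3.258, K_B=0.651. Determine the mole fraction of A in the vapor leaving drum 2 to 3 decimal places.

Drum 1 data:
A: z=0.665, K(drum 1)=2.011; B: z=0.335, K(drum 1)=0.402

y_A (drum 2) = 0.436

Drum 1:
Material balance + equilibrium reduce to Σ zᵢ(Kᵢ−1)/(1+ψ₁(Kᵢ−1)) = 0.
g(0) = ΣzᵢKᵢ − 1 = 0.472 and g(1) = 1 − Σzᵢ/Kᵢ = -0.164, so a root lies in (0, 1).
Binary case is linear: z₁(K₁−1)(1+ψ₁(K₂−1)) + z₂(K₂−1)(1+ψ₁(K₁−1)) = 0
⇒ ψ₁ = [z₁(K₁−1)+z₂(K₂−1)] / [−(K₁−1)(K₂−1)] = 0.4720/0.6046 = 0.781
Drum-1 compositions:
  A: x = 0.372, y = 0.747
  B: x = 0.628, y = 0.253
Drum-2 feed = drum-1 liquid: z₂ = (0.3717, 0.6283).
Drum 2:
Rachford–Rice: g(ψ₂) = Σ zᵢ(Kᵢ−1)/(1+ψ₂(Kᵢ−1)) = 0.
Check two-phase: ΣzᵢKᵢ = 1.620 > 1 and Σzᵢ/Kᵢ = 1.079 > 1, so g(0) = 0.620 > 0 and g(1) = -0.079 < 0.
Newton–Raphson from ψ₂ = 0.5:
  ψ₂ = 0.500: g = 0.1285, g' = -0.530 → ψ₂ = 0.742
  ψ₂ = 0.742: g = 0.0176, g' = -0.404 → ψ₂ = 0.786
  ψ₂ = 0.786: g = 0.0003, g' = -0.391 → ψ₂ = 0.787
Converged at ψ₂ = 0.787.
  A: x = 0.134, y = 0.436
  B: x = 0.866, y = 0.564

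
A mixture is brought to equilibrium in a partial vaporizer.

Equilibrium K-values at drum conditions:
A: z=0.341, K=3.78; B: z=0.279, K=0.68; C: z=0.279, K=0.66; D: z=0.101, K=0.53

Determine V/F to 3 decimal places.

V/F = 0.725

Rachford–Rice: g(V/F) = Σ zᵢ(Kᵢ−1)/(1+V/F(Kᵢ−1)) = 0.
g(0) = ΣzᵢKᵢ − 1 = 0.716 and g(1) = 1 − Σzᵢ/Kᵢ = -0.114, so a root lies in (0, 1).
Newton–Raphson from V/F = 0.5:
  V/F = 0.500: g = 0.1140, g' = -0.587 → V/F = 0.694
  V/F = 0.694: g = 0.0141, g' = -0.459 → V/F = 0.725
Converged at V/F = 0.725.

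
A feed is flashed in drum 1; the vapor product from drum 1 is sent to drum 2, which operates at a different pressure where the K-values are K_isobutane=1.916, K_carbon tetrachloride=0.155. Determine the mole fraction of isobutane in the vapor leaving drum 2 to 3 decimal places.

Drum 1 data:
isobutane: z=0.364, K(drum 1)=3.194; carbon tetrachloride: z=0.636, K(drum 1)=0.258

Drum 1:
Let ψ₁ = V/F and solve Σ zᵢ(Kᵢ−1)/(1+ψ₁(Kᵢ−1)) = 0.
Check two-phase: ΣzᵢKᵢ = 1.327 > 1 and Σzᵢ/Kᵢ = 2.579 > 1, so g(0) = 0.327 > 0 and g(1) = -1.579 < 0.
Binary case is linear: z₁(K₁−1)(1+ψ₁(K₂−1)) + z₂(K₂−1)(1+ψ₁(K₁−1)) = 0
⇒ ψ₁ = [z₁(K₁−1)+z₂(K₂−1)] / [−(K₁−1)(K₂−1)] = 0.3267/1.6279 = 0.201
Drum-1 compositions:
  isobutane: x = 0.253, y = 0.807
  carbon tetrachloride: x = 0.747, y = 0.193
Drum-2 feed = drum-1 vapor: z₂ = (0.8072, 0.1928).
Drum 2:
Newton iteration, ψ₂⁰ = 0.5:
  ψ₂ = 0.500: g = 0.2250, g' = -0.731 → ψ₂ = 0.808
  ψ₂ = 0.808: g = -0.0881, g' = -1.589 → ψ₂ = 0.752
  ψ₂ = 0.752: g = -0.0094, g' = -1.274 → ψ₂ = 0.745
Converged at ψ₂ = 0.745.
  isobutane: x = 0.480, y = 0.919
  carbon tetrachloride: x = 0.520, y = 0.081

y_isobutane (drum 2) = 0.919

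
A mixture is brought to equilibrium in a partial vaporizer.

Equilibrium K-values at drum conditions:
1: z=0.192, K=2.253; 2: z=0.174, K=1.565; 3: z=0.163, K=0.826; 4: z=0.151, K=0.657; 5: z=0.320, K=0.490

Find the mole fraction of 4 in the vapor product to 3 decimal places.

y_4 = 0.108

Let ψ = V/F and solve Σ zᵢ(Kᵢ−1)/(1+ψ(Kᵢ−1)) = 0.
Feasibility: ΣzᵢKᵢ = 1.096, Σzᵢ/Kᵢ = 1.277 — both > 1, two phases present.
Newton–Raphson from ψ = 0.5:
  ψ = 0.500: g = -0.0881, g' = -0.329 → ψ = 0.233
  ψ = 0.233: g = 0.0021, g' = -0.358 → ψ = 0.239
Converged at ψ = 0.239.
Compositions from xᵢ = zᵢ/(1+ψ(Kᵢ−1)), yᵢ = Kᵢxᵢ:
  1: x = 0.148, y = 0.333
  2: x = 0.153, y = 0.240
  3: x = 0.170, y = 0.140
  4: x = 0.164, y = 0.108
  5: x = 0.364, y = 0.179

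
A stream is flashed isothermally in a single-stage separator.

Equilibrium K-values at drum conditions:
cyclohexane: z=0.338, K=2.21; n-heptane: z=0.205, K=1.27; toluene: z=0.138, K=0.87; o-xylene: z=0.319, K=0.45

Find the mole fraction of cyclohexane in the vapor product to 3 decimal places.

y_cyclohexane = 0.430

Rachford–Rice: g(ψ) = Σ zᵢ(Kᵢ−1)/(1+ψ(Kᵢ−1)) = 0.
Check two-phase: ΣzᵢKᵢ = 1.271 > 1 and Σzᵢ/Kᵢ = 1.182 > 1, so g(0) = 0.271 > 0 and g(1) = -0.182 < 0.
Iterate (Newton) starting at ψ = 0.5:
  ψ = 0.500: g = 0.0424, g' = -0.390 → ψ = 0.609
  ψ = 0.609: g = -0.0002, g' = -0.396 → ψ = 0.608
Converged at ψ = 0.608.
Compositions from xᵢ = zᵢ/(1+ψ(Kᵢ−1)), yᵢ = Kᵢxᵢ:
  cyclohexane: x = 0.195, y = 0.430
  n-heptane: x = 0.176, y = 0.224
  toluene: x = 0.150, y = 0.130
  o-xylene: x = 0.479, y = 0.216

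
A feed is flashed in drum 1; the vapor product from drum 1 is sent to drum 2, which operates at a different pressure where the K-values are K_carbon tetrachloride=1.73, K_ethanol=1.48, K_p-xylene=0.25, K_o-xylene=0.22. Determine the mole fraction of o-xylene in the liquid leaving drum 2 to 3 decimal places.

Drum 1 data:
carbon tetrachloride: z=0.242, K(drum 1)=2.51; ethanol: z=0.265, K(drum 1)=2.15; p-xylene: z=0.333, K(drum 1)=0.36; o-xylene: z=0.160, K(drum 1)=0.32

x_o-xylene (drum 2) = 0.137

Drum 1:
Let ψ₁ = V/F and solve Σ zᵢ(Kᵢ−1)/(1+ψ₁(Kᵢ−1)) = 0.
g(0) = ΣzᵢKᵢ − 1 = 0.348 and g(1) = 1 − Σzᵢ/Kᵢ = -0.645, so a root lies in (0, 1).
Newton–Raphson from ψ₁ = 0.45:
  ψ₁ = 0.450: g = -0.0377, g' = -0.770 → ψ₁ = 0.401
Converged at ψ₁ = 0.401.
Drum-1 compositions:
  carbon tetrachloride: x = 0.151, y = 0.378
  ethanol: x = 0.181, y = 0.390
  p-xylene: x = 0.448, y = 0.161
  o-xylene: x = 0.220, y = 0.070
Drum-2 feed = drum-1 vapor: z₂ = (0.3784, 0.3900, 0.1612, 0.0704).
Drum 2:
Newton–Raphson from ψ₂ = 0.5:
  ψ₂ = 0.500: g = 0.0698, g' = -0.514 → ψ₂ = 0.636
  ψ₂ = 0.636: g = -0.0080, g' = -0.647 → ψ₂ = 0.623
Converged at ψ₂ = 0.623.
  carbon tetrachloride: x = 0.260, y = 0.450
  ethanol: x = 0.300, y = 0.444
  p-xylene: x = 0.303, y = 0.076
  o-xylene: x = 0.137, y = 0.030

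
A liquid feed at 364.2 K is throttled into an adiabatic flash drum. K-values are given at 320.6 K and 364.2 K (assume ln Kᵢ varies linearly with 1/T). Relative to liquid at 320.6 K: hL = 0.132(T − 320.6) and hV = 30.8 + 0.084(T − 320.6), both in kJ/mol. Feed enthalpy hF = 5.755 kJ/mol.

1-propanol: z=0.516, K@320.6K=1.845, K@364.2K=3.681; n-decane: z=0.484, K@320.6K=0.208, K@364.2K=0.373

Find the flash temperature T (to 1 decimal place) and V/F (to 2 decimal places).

Adiabatic flash: solve Rachford–Rice at each trial T, then check hF = ψ·hV(T) + (1−ψ)·hL(T).
  T = 320.6 K: K = (1.845, 0.208), RR gives ψ = 0.079, H_out = 2.425 kJ/mol
  T = 364.2 K: K = (3.681, 0.373), RR gives ψ = 0.642, H_out = 24.198 kJ/mol
  T = 342.4 K: K = (2.664, 0.284), RR gives ψ = 0.430, H_out = 15.659 kJ/mol
  T = 331.5 K: K = (2.230, 0.244), RR gives ψ = 0.289, H_out = 10.199 kJ/mol
  T = 326.1 K: K = (2.034, 0.226), RR gives ψ = 0.198, H_out = 6.780 kJ/mol
  T = 323.4 K: K = (1.940, 0.217), RR gives ψ = 0.144, H_out = 4.780 kJ/mol
  T = 324.8 K: K = (1.988, 0.222), RR gives ψ = 0.173, H_out = 5.846 kJ/mol
Linear interpolation between T = 323.4 (H_out = 4.780) and T = 324.8 (H_out = 5.846) on hF = 5.755 gives T ≈ 324.7 K, at which ψ = 0.17.

T = 324.7 K, V/F = 0.17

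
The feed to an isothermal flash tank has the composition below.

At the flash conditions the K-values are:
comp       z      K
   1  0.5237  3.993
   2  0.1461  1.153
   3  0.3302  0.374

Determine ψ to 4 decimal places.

ψ = 0.8707

Material balance + equilibrium reduce to Σ zᵢ(Kᵢ−1)/(1+ψ(Kᵢ−1)) = 0.
Check two-phase: ΣzᵢKᵢ = 2.3831 > 1 and Σzᵢ/Kᵢ = 1.1408 > 1, so g(0) = 1.3831 > 0 and g(1) = -0.1408 < 0.
Iterate (Newton) starting at ψ = 0.48:
  ψ = 0.4800: g = 0.36861, g' = -1.0576 → ψ = 0.8285
  ψ = 0.8285: g = 0.04083, g' = -0.9486 → ψ = 0.8716
  ψ = 0.8716: g = -0.00083, g' = -0.9896 → ψ = 0.8707
Converged at ψ = 0.8707.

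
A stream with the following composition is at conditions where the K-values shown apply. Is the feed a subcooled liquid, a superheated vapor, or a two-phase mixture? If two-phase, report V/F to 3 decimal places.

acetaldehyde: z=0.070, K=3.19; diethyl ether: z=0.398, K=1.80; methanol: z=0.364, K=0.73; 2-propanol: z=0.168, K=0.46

two-phase, V/F = 0.693

ΣzᵢKᵢ = 1.283; Σzᵢ/Kᵢ = 1.107.
Both exceed 1, so a two-phase solution exists.
Let ψ = V/F and solve Σ zᵢ(Kᵢ−1)/(1+ψ(Kᵢ−1)) = 0.
Newton iteration, ψ⁰ = 0.51:
  ψ = 0.510: g = 0.0594, g' = -0.332 → ψ = 0.689
  ψ = 0.689: g = 0.0013, g' = -0.323 → ψ = 0.693
Converged at ψ = 0.693.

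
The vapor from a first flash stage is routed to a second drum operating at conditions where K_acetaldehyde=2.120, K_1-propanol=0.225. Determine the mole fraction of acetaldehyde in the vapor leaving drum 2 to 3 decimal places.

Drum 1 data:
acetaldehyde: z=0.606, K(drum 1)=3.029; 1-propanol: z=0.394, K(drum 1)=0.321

Drum 1:
Material balance + equilibrium reduce to Σ zᵢ(Kᵢ−1)/(1+ψ₁(Kᵢ−1)) = 0.
Check two-phase: ΣzᵢKᵢ = 1.962 > 1 and Σzᵢ/Kᵢ = 1.427 > 1, so g(0) = 0.962 > 0 and g(1) = -0.427 < 0.
Binary case is linear: z₁(K₁−1)(1+ψ₁(K₂−1)) + z₂(K₂−1)(1+ψ₁(K₁−1)) = 0
⇒ ψ₁ = [z₁(K₁−1)+z₂(K₂−1)] / [−(K₁−1)(K₂−1)] = 0.9620/1.3777 = 0.698
Drum-1 compositions:
  acetaldehyde: x = 0.251, y = 0.759
  1-propanol: x = 0.749, y = 0.241
Drum-2 feed = drum-1 vapor: z₂ = (0.7595, 0.2405).
Drum 2:
Let ψ₂ = V/F and solve Σ zᵢ(Kᵢ−1)/(1+ψ₂(Kᵢ−1)) = 0.
Check two-phase: ΣzᵢKᵢ = 1.664 > 1 and Σzᵢ/Kᵢ = 1.427 > 1, so g(0) = 0.664 > 0 and g(1) = -0.427 < 0.
Binary case is linear: z₁(K₁−1)(1+ψ₂(K₂−1)) + z₂(K₂−1)(1+ψ₂(K₁−1)) = 0
⇒ ψ₂ = [z₁(K₁−1)+z₂(K₂−1)] / [−(K₁−1)(K₂−1)] = 0.6642/0.8680 = 0.765
  acetaldehyde: x = 0.409, y = 0.867
  1-propanol: x = 0.591, y = 0.133

y_acetaldehyde (drum 2) = 0.867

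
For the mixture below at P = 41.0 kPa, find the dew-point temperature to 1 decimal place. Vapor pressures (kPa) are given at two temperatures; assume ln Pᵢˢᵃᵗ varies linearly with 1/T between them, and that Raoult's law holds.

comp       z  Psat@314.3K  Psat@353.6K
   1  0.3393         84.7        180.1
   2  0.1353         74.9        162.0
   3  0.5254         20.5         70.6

Dew-point temperature: Σzᵢ·P/Pᵢˢᵃᵗ(T) = 1. Interpolate ln Pᵢˢᵃᵗ = aᵢ + bᵢ/T.
  T = 314.3 K: ΣzᵢP/Pᵢˢᵃᵗ = 1.2891
  T = 353.6 K: ΣzᵢP/Pᵢˢᵃᵗ = 0.4166
  T = 334.0 K: ΣzᵢP/Pᵢˢᵃᵗ = 0.7044
  T = 324.1 K: ΣzᵢP/Pᵢˢᵃᵗ = 0.9444
  T = 319.2 K: ΣzᵢP/Pᵢˢᵃᵗ = 1.1004
  T = 321.6 K: ΣzᵢP/Pᵢˢᵃᵗ = 1.0203
  T = 322.9 K: ΣzᵢP/Pᵢˢᵃᵗ = 0.9800
  T = 322.2 K: ΣzᵢP/Pᵢˢᵃᵗ = 1.0014
Interpolating between 322.2 K and 322.9 K gives T ≈ 322.2 K.

T = 322.2 K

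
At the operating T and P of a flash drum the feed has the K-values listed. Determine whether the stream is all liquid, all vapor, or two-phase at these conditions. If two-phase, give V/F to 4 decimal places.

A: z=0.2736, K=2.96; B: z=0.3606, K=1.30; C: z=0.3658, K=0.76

ΣzᵢKᵢ = 1.5566; Σzᵢ/Kᵢ = 0.8511.
Since Σzᵢ/Kᵢ < 1 the mixture is above its dew point — single vapor phase.

all vapor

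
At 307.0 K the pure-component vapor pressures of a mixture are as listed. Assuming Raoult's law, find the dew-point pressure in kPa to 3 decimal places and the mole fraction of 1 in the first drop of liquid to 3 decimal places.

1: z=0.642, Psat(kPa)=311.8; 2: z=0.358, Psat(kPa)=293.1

Pdew = 304.837 kPa, x_1 = 0.628

At the dew point ψ → 1, so Σzᵢ/Kᵢ = 1 with Kᵢ = Pᵢˢᵃᵗ/P ⇒ 1/P = Σzᵢ/Pᵢˢᵃᵗ.
1/P = 0.642/311.8 + 0.358/293.1 = 0.003280 ⇒ P = 304.837 kPa
xᵢ = zᵢP/Pᵢˢᵃᵗ ⇒ x_1 = 0.642·304.837/311.8 = 0.628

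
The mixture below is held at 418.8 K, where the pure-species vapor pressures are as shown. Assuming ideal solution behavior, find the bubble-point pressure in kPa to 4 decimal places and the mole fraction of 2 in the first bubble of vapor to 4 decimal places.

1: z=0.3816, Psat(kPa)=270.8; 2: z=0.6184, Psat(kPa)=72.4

At the bubble point ψ → 0, so ΣzᵢKᵢ = 1 with Kᵢ = Pᵢˢᵃᵗ/P ⇒ P = ΣzᵢPᵢˢᵃᵗ.
P = 0.3816·270.8 + 0.6184·72.4 = 148.1094 kPa
yᵢ = zᵢPᵢˢᵃᵗ/P ⇒ y_2 = 0.6184·72.4/148.1094 = 0.3023

Pbub = 148.1094 kPa, y_2 = 0.3023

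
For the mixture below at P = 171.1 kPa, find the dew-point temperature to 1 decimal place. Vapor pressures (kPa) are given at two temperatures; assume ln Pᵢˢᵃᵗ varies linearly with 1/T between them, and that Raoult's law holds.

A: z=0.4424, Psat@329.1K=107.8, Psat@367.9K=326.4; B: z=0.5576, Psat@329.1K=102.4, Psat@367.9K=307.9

Dew-point temperature: Σzᵢ·P/Pᵢˢᵃᵗ(T) = 1. Interpolate ln Pᵢˢᵃᵗ = aᵢ + bᵢ/T.
  T = 329.1 K: ΣzᵢP/Pᵢˢᵃᵗ = 1.6339
  T = 367.9 K: ΣzᵢP/Pᵢˢᵃᵗ = 0.5418
  T = 348.5 K: ΣzᵢP/Pᵢˢᵃᵗ = 0.9124
  T = 338.8 K: ΣzᵢP/Pᵢˢᵃᵗ = 1.2108
  T = 343.6 K: ΣzᵢP/Pᵢˢᵃᵗ = 1.0505
  T = 346.1 K: ΣzᵢP/Pᵢˢᵃᵗ = 0.9771
Interpolating between 343.6 K and 346.1 K gives T ≈ 345.3 K.

T = 345.3 K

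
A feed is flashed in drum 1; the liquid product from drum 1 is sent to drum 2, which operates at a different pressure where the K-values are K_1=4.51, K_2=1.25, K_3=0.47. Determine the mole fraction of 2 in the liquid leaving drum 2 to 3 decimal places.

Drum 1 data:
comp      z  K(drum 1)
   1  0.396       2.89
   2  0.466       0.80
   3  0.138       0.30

x_2 (drum 2) = 0.456

Drum 1:
Rachford–Rice: g(ψ₁) = Σ zᵢ(Kᵢ−1)/(1+ψ₁(Kᵢ−1)) = 0.
Feasibility: ΣzᵢKᵢ = 1.559, Σzᵢ/Kᵢ = 1.180 — both > 1, two phases present.
Iterate (Newton) starting at ψ₁ = 0.59:
  ψ₁ = 0.590: g = 0.0836, g' = -0.536 → ψ₁ = 0.746
  ψ₁ = 0.746: g = -0.0011, g' = -0.565 → ψ₁ = 0.744
Converged at ψ₁ = 0.744.
Drum-1 compositions:
  1: x = 0.165, y = 0.476
  2: x = 0.547, y = 0.438
  3: x = 0.288, y = 0.086
Drum-2 feed = drum-1 liquid: z₂ = (0.1646, 0.5475, 0.2880).
Drum 2:
Iterate (Newton) starting at ψ₂ = 0.5:
  ψ₂ = 0.500: g = 0.1237, g' = -0.444 → ψ₂ = 0.779
  ψ₂ = 0.779: g = 0.0095, g' = -0.404 → ψ₂ = 0.802
Converged at ψ₂ = 0.802.
  1: x = 0.043, y = 0.195
  2: x = 0.456, y = 0.570
  3: x = 0.501, y = 0.235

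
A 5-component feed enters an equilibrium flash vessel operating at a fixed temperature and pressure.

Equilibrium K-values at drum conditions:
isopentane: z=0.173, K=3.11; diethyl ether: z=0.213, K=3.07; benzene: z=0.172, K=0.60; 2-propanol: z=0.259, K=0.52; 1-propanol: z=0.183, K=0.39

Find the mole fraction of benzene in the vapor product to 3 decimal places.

y_benzene = 0.128

Rachford–Rice: g(V/F) = Σ zᵢ(Kᵢ−1)/(1+V/F(Kᵢ−1)) = 0.
Check two-phase: ΣzᵢKᵢ = 1.501 > 1 and Σzᵢ/Kᵢ = 1.379 > 1, so g(0) = 0.501 > 0 and g(1) = -0.379 < 0.
Newton–Raphson from V/F = 0.65:
  V/F = 0.650: g = -0.1167, g' = -0.666 → V/F = 0.475
  V/F = 0.475: g = 0.0017, g' = -0.701 → V/F = 0.477
Converged at V/F = 0.477.
Compositions from xᵢ = zᵢ/(1+V/F(Kᵢ−1)), yᵢ = Kᵢxᵢ:
  isopentane: x = 0.086, y = 0.268
  diethyl ether: x = 0.107, y = 0.329
  benzene: x = 0.213, y = 0.128
  2-propanol: x = 0.336, y = 0.175
  1-propanol: x = 0.258, y = 0.101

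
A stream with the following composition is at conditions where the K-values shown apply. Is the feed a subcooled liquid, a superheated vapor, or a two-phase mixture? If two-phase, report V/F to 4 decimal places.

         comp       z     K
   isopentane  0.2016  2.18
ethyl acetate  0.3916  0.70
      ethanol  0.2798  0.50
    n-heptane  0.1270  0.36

ΣzᵢKᵢ = 0.8992; Σzᵢ/Kᵢ = 1.5643.
Since ΣzᵢKᵢ < 1 the mixture is below its bubble point — single liquid phase.

subcooled liquid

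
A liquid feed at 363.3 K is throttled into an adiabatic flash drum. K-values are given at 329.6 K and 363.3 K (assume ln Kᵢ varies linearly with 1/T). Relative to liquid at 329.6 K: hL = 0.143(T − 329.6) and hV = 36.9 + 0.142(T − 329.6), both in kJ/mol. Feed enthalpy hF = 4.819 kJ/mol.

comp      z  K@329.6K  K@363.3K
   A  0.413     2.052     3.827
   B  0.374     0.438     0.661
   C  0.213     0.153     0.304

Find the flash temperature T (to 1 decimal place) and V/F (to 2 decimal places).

Adiabatic flash: solve Rachford–Rice at each trial T, then check hF = ψ·hV(T) + (1−ψ)·hL(T).
  T = 329.6 K: K = (2.052, 0.438, 0.153), RR gives ψ = 0.062, H_out = 2.271 kJ/mol
  T = 363.3 K: K = (3.827, 0.661, 0.304), RR gives ψ = 0.623, H_out = 27.803 kJ/mol
  T = 346.5 K: K = (2.848, 0.544, 0.220), RR gives ψ = 0.386, H_out = 16.672 kJ/mol
  T = 338.1 K: K = (2.430, 0.490, 0.184), RR gives ψ = 0.247, H_out = 10.345 kJ/mol
  T = 333.9 K: K = (2.237, 0.464, 0.168), RR gives ψ = 0.164, H_out = 6.657 kJ/mol
  T = 331.8 K: K = (2.145, 0.451, 0.161), RR gives ψ = 0.116, H_out = 4.609 kJ/mol
Linear interpolation between T = 331.8 (H_out = 4.609) and T = 333.9 (H_out = 6.657) on hF = 4.819 gives T ≈ 332.0 K, at which ψ = 0.12.

T = 332.0 K, V/F = 0.12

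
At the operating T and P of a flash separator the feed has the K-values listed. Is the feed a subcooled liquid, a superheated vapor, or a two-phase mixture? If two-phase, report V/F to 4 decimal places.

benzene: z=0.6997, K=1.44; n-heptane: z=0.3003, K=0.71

ΣzᵢKᵢ = 1.2208; Σzᵢ/Kᵢ = 0.9089.
Since Σzᵢ/Kᵢ < 1 the mixture is above its dew point — single vapor phase.

superheated vapor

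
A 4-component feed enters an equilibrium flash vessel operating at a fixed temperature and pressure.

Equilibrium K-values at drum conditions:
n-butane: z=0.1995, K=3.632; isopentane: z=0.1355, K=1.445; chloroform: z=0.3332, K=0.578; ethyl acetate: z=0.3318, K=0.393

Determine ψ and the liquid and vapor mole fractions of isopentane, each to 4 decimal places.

Iterate (Newton) starting at ψ = 0.56:
  ψ = 0.5600: g = -0.22872, g' = -0.6253 → ψ = 0.1942
  ψ = 0.1942: g = 0.02147, g' = -0.8554 → ψ = 0.2193
  ψ = 0.2193: g = 0.00055, g' = -0.8125 → ψ = 0.2200
Converged at ψ = 0.2200.
Compositions from xᵢ = zᵢ/(1+ψ(Kᵢ−1)), yᵢ = Kᵢxᵢ:
  n-butane: x = 0.1263, y = 0.4589
  isopentane: x = 0.1234, y = 0.1783
  chloroform: x = 0.3673, y = 0.2123
  ethyl acetate: x = 0.3829, y = 0.1505

ψ = 0.2200, x_isopentane = 0.1234, y_isopentane = 0.1783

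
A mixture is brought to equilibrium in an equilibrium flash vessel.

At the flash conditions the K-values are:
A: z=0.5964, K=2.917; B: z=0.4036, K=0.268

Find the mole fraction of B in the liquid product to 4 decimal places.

x_B = 0.7237

Rachford–Rice: g(β) = Σ zᵢ(Kᵢ−1)/(1+β(Kᵢ−1)) = 0.
Feasibility: ΣzᵢKᵢ = 1.8479, Σzᵢ/Kᵢ = 1.7104 — both > 1, two phases present.
Binary case is linear: z₁(K₁−1)(1+β(K₂−1)) + z₂(K₂−1)(1+β(K₁−1)) = 0
⇒ β = [z₁(K₁−1)+z₂(K₂−1)] / [−(K₁−1)(K₂−1)] = 0.84786/1.40324 = 0.6042
Compositions from xᵢ = zᵢ/(1+β(Kᵢ−1)), yᵢ = Kᵢxᵢ:
  A: x = 0.2763, y = 0.8061
  B: x = 0.7237, y = 0.1939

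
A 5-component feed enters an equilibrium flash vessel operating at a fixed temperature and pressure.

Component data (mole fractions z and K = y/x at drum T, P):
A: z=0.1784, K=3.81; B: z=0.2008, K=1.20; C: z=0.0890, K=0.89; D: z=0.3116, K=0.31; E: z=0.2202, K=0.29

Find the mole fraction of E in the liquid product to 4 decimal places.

Rachford–Rice: g(V/F) = Σ zᵢ(Kᵢ−1)/(1+V/F(Kᵢ−1)) = 0.
Feasibility: ΣzᵢKᵢ = 1.1603, Σzᵢ/Kᵢ = 2.0786 — both > 1, two phases present.
Newton iteration, V/F⁰ = 0.5:
  V/F = 0.5000: g = -0.33605, g' = -0.8640 → V/F = 0.1111
  V/F = 0.1111: g = 0.00888, g' = -1.1319 → V/F = 0.1189
  V/F = 0.1189: g = 0.00009, g' = -1.1087 → V/F = 0.1190
Converged at V/F = 0.1190.
Compositions from xᵢ = zᵢ/(1+V/F(Kᵢ−1)), yᵢ = Kᵢxᵢ:
  A: x = 0.1337, y = 0.5094
  B: x = 0.1961, y = 0.2354
  C: x = 0.0902, y = 0.0803
  D: x = 0.3395, y = 0.1052
  E: x = 0.2405, y = 0.0698

x_E = 0.2405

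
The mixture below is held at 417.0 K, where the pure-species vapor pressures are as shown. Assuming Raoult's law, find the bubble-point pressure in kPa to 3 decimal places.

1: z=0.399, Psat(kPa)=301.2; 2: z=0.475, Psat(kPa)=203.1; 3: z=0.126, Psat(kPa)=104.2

Pbub = 229.780 kPa

At the bubble point ψ → 0, so ΣzᵢKᵢ = 1 with Kᵢ = Pᵢˢᵃᵗ/P ⇒ P = ΣzᵢPᵢˢᵃᵗ.
P = 0.399·301.2 + 0.475·203.1 + 0.126·104.2 = 229.780 kPa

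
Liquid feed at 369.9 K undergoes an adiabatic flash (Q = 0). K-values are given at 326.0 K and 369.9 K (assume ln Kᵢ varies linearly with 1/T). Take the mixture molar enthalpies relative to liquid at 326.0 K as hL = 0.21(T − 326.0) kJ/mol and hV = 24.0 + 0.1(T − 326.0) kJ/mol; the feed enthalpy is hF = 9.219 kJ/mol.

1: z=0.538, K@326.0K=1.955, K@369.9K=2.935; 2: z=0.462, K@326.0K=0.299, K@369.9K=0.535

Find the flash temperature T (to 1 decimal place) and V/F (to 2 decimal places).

Adiabatic flash: solve Rachford–Rice at each trial T, then check hF = ψ·hV(T) + (1−ψ)·hL(T).
  T = 326.0 K: K = (1.955, 0.299), RR gives ψ = 0.284, H_out = 6.809 kJ/mol
  T = 369.9 K: K = (2.935, 0.535), RR gives ψ = 0.918, H_out = 26.822 kJ/mol
  T = 347.9 K: K = (2.425, 0.407), RR gives ψ = 0.583, H_out = 17.191 kJ/mol
  T = 336.9 K: K = (2.184, 0.350), RR gives ψ = 0.438, H_out = 12.276 kJ/mol
  T = 331.4 K: K = (2.067, 0.324), RR gives ψ = 0.363, H_out = 9.625 kJ/mol
  T = 328.7 K: K = (2.011, 0.311), RR gives ψ = 0.324, H_out = 8.249 kJ/mol
  T = 330.0 K: K = (2.038, 0.317), RR gives ψ = 0.343, H_out = 8.919 kJ/mol
Linear interpolation between T = 330.0 (H_out = 8.919) and T = 331.4 (H_out = 9.625) on hF = 9.219 gives T ≈ 330.6 K, at which ψ = 0.35.

T = 330.6 K, V/F = 0.35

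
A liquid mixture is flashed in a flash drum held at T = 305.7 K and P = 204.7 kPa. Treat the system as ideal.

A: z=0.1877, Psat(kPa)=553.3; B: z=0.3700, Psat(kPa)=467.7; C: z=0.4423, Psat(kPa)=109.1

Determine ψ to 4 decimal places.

ψ = 0.8807

Raoult's law: Kᵢ = Pᵢˢᵃᵗ/P = Pᵢˢᵃᵗ/204.7.
  K_A = 553.3/204.7 = 2.702980, K_B = 467.7/204.7 = 2.284807, K_C = 109.1/204.7 = 0.532975
Let ψ = V/F and solve Σ zᵢ(Kᵢ−1)/(1+ψ(Kᵢ−1)) = 0.
Feasibility: ΣzᵢKᵢ = 1.5885, Σzᵢ/Kᵢ = 1.0613 — both > 1, two phases present.
Newton–Raphson from ψ = 0.5:
  ψ = 0.5000: g = 0.19259, g' = -0.5494 → ψ = 0.8505
  ψ = 0.8505: g = 0.01502, g' = -0.4958 → ψ = 0.8808
  ψ = 0.8808: g = -0.00006, g' = -0.4999 → ψ = 0.8807
Converged at ψ = 0.8807.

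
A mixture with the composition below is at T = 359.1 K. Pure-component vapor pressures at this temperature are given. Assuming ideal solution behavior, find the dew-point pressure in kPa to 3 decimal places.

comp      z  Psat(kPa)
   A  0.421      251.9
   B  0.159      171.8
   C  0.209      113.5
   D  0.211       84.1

At the dew point ψ → 1, so Σzᵢ/Kᵢ = 1 with Kᵢ = Pᵢˢᵃᵗ/P ⇒ 1/P = Σzᵢ/Pᵢˢᵃᵗ.
1/P = 0.421/251.9 + 0.159/171.8 + 0.209/113.5 + 0.211/84.1 = 0.006947 ⇒ P = 143.945 kPa

Pdew = 143.945 kPa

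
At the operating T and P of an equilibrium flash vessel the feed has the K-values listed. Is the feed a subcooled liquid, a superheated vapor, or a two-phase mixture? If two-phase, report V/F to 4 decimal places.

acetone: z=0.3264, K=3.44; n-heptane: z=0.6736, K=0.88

superheated vapor

ΣzᵢKᵢ = 1.7156; Σzᵢ/Kᵢ = 0.8603.
Since Σzᵢ/Kᵢ < 1 the mixture is above its dew point — single vapor phase.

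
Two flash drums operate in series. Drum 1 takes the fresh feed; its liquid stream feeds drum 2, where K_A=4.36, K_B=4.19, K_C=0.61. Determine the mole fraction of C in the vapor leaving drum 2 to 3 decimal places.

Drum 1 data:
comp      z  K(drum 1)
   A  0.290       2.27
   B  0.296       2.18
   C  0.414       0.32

Drum 1:
Let ψ₁ = V/F and solve Σ zᵢ(Kᵢ−1)/(1+ψ₁(Kᵢ−1)) = 0.
Check two-phase: ΣzᵢKᵢ = 1.436 > 1 and Σzᵢ/Kᵢ = 1.557 > 1, so g(0) = 0.436 > 0 and g(1) = -0.557 < 0.
Newton iteration, ψ₁⁰ = 0.56:
  ψ₁ = 0.560: g = -0.0291, g' = -0.808 → ψ₁ = 0.524
Converged at ψ₁ = 0.523.
Drum-1 compositions:
  A: x = 0.174, y = 0.395
  B: x = 0.183, y = 0.399
  C: x = 0.643, y = 0.206
Drum-2 feed = drum-1 liquid: z₂ = (0.1742, 0.1830, 0.6428).
Drum 2:
Iterate (Newton) starting at ψ₂ = 0.5:
  ψ₂ = 0.500: g = 0.1319, g' = -0.701 → ψ₂ = 0.688
  ψ₂ = 0.688: g = 0.0167, g' = -0.544 → ψ₂ = 0.719
Converged at ψ₂ = 0.719.
  A: x = 0.051, y = 0.222
  B: x = 0.056, y = 0.233
  C: x = 0.893, y = 0.545

y_C (drum 2) = 0.545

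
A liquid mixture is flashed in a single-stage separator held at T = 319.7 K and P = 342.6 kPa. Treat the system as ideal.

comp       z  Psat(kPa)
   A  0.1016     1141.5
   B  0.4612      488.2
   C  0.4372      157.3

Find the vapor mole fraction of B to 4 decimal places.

Raoult's law: Kᵢ = Pᵢˢᵃᵗ/P = Pᵢˢᵃᵗ/342.6.
  K_A = 1141.5/342.6 = 3.331874, K_B = 488.2/342.6 = 1.424985, K_C = 157.3/342.6 = 0.459136
Let ψ = V/F and solve Σ zᵢ(Kᵢ−1)/(1+ψ(Kᵢ−1)) = 0.
Feasibility: ΣzᵢKᵢ = 1.1965, Σzᵢ/Kᵢ = 1.3064 — both > 1, two phases present.
Newton–Raphson from ψ = 0.66:
  ψ = 0.6600: g = -0.12136, g' = -0.4458 → ψ = 0.3878
  ψ = 0.3878: g = -0.00654, g' = -0.4185 → ψ = 0.3722
Converged at ψ = 0.3722.
Compositions from xᵢ = zᵢ/(1+ψ(Kᵢ−1)), yᵢ = Kᵢxᵢ:
  A: x = 0.0544, y = 0.1812
  B: x = 0.3982, y = 0.5674
  C: x = 0.5474, y = 0.2513

y_B = 0.5674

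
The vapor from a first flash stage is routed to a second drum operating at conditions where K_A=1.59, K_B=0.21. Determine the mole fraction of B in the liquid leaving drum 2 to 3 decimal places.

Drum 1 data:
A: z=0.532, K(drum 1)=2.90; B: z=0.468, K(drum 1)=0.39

Drum 1:
Material balance + equilibrium reduce to Σ zᵢ(Kᵢ−1)/(1+ψ₁(Kᵢ−1)) = 0.
Check two-phase: ΣzᵢKᵢ = 1.725 > 1 and Σzᵢ/Kᵢ = 1.383 > 1, so g(0) = 0.725 > 0 and g(1) = -0.383 < 0.
Binary case is linear: z₁(K₁−1)(1+ψ₁(K₂−1)) + z₂(K₂−1)(1+ψ₁(K₁−1)) = 0
⇒ ψ₁ = [z₁(K₁−1)+z₂(K₂−1)] / [−(K₁−1)(K₂−1)] = 0.7253/1.1590 = 0.626
Drum-1 compositions:
  A: x = 0.243, y = 0.705
  B: x = 0.757, y = 0.295
Drum-2 feed = drum-1 vapor: z₂ = (0.7048, 0.2952).
Drum 2:
Rachford–Rice: g(ψ₂) = Σ zᵢ(Kᵢ−1)/(1+ψ₂(Kᵢ−1)) = 0.
Check two-phase: ΣzᵢKᵢ = 1.183 > 1 and Σzᵢ/Kᵢ = 1.849 > 1, so g(0) = 0.183 > 0 and g(1) = -0.849 < 0.
Binary case is linear: z₁(K₁−1)(1+ψ₂(K₂−1)) + z₂(K₂−1)(1+ψ₂(K₁−1)) = 0
⇒ ψ₂ = [z₁(K₁−1)+z₂(K₂−1)] / [−(K₁−1)(K₂−1)] = 0.1826/0.4661 = 0.392
  A: x = 0.572, y = 0.910
  B: x = 0.428, y = 0.090

x_B (drum 2) = 0.428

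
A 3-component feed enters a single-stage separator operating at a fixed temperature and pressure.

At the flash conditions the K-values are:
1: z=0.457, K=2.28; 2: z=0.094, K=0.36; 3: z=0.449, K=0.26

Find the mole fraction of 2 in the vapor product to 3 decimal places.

Rachford–Rice: g(ψ) = Σ zᵢ(Kᵢ−1)/(1+ψ(Kᵢ−1)) = 0.
Check two-phase: ΣzᵢKᵢ = 1.193 > 1 and Σzᵢ/Kᵢ = 2.188 > 1, so g(0) = 0.193 > 0 and g(1) = -1.188 < 0.
Newton iteration, ψ⁰ = 0.6:
  ψ = 0.600: g = -0.3644, g' = -1.136 → ψ = 0.279
  ψ = 0.279: g = -0.0612, g' = -0.854 → ψ = 0.208
Converged at ψ = 0.208.
Compositions from xᵢ = zᵢ/(1+ψ(Kᵢ−1)), yᵢ = Kᵢxᵢ:
  1: x = 0.361, y = 0.823
  2: x = 0.108, y = 0.039
  3: x = 0.531, y = 0.138

y_2 = 0.039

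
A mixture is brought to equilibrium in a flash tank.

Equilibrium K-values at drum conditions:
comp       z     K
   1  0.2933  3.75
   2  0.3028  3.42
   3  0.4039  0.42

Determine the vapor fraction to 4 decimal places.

Rachford–Rice: g(ψ) = Σ zᵢ(Kᵢ−1)/(1+ψ(Kᵢ−1)) = 0.
Check two-phase: ΣzᵢKᵢ = 2.3051 > 1 and Σzᵢ/Kᵢ = 1.1284 > 1, so g(0) = 1.3051 > 0 and g(1) = -0.1284 < 0.
Newton iteration, ψ⁰ = 0.5:
  ψ = 0.5000: g = 0.34124, g' = -1.0258 → ψ = 0.8326
  ψ = 0.8326: g = 0.03516, g' = -0.9082 → ψ = 0.8714
  ψ = 0.8714: g = -0.00042, g' = -0.9312 → ψ = 0.8709
Converged at ψ = 0.8709.

ψ = 0.8709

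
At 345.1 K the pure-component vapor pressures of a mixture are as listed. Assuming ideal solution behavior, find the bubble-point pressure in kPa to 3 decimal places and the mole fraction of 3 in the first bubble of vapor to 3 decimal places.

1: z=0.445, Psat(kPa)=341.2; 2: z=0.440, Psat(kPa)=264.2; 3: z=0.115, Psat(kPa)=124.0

At the bubble point ψ → 0, so ΣzᵢKᵢ = 1 with Kᵢ = Pᵢˢᵃᵗ/P ⇒ P = ΣzᵢPᵢˢᵃᵗ.
P = 0.445·341.2 + 0.440·264.2 + 0.115·124.0 = 282.342 kPa
yᵢ = zᵢPᵢˢᵃᵗ/P ⇒ y_3 = 0.115·124.0/282.342 = 0.051

Pbub = 282.342 kPa, y_3 = 0.051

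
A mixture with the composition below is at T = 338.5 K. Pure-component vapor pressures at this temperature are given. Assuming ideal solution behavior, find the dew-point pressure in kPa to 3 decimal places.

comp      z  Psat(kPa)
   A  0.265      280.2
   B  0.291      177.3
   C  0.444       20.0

At the dew point ψ → 1, so Σzᵢ/Kᵢ = 1 with Kᵢ = Pᵢˢᵃᵗ/P ⇒ 1/P = Σzᵢ/Pᵢˢᵃᵗ.
1/P = 0.265/280.2 + 0.291/177.3 + 0.444/20.0 = 0.024787 ⇒ P = 40.344 kPa

Pdew = 40.344 kPa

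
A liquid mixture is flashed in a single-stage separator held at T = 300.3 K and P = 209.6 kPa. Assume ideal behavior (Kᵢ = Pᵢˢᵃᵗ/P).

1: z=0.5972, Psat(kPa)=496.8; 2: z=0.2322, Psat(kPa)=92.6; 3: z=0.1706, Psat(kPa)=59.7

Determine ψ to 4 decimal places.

ψ = 0.6518

Raoult's law: Kᵢ = Pᵢˢᵃᵗ/P = Pᵢˢᵃᵗ/209.6.
  K_1 = 496.8/209.6 = 2.370229, K_2 = 92.6/209.6 = 0.441794, K_3 = 59.7/209.6 = 0.284828
Rachford–Rice: g(ψ) = Σ zᵢ(Kᵢ−1)/(1+ψ(Kᵢ−1)) = 0.
Feasibility: ΣzᵢKᵢ = 1.5667, Σzᵢ/Kᵢ = 1.3765 — both > 1, two phases present.
Iterate (Newton) starting at ψ = 0.5:
  ψ = 0.5000: g = 0.11589, g' = -0.7455 → ψ = 0.6554
  ψ = 0.6554: g = -0.00295, g' = -0.8003 → ψ = 0.6518
Converged at ψ = 0.6518.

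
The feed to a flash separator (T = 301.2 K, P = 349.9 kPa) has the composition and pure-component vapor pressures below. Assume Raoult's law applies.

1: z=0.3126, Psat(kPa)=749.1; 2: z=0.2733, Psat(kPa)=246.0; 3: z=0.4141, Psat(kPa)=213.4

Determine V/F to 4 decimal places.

V/F = 0.2813

Raoult's law: Kᵢ = Pᵢˢᵃᵗ/P = Pᵢˢᵃᵗ/349.9.
  K_1 = 749.1/349.9 = 2.140897, K_2 = 246.0/349.9 = 0.703058, K_3 = 213.4/349.9 = 0.609889
Rachford–Rice: g(V/F) = Σ zᵢ(Kᵢ−1)/(1+V/F(Kᵢ−1)) = 0.
Feasibility: ΣzᵢKᵢ = 1.1139, Σzᵢ/Kᵢ = 1.2137 — both > 1, two phases present.
Newton iteration, V/F⁰ = 0.5:
  V/F = 0.5000: g = -0.06890, g' = -0.2955 → V/F = 0.2668
  V/F = 0.2668: g = 0.00496, g' = -0.3461 → V/F = 0.2812
  V/F = 0.2812: g = 0.00003, g' = -0.3414 → V/F = 0.2813
Converged at V/F = 0.2813.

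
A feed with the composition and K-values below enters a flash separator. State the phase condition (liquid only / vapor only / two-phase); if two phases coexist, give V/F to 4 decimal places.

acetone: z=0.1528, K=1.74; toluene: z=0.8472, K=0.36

ΣzᵢKᵢ = 0.5709; Σzᵢ/Kᵢ = 2.4411.
Since ΣzᵢKᵢ < 1 the mixture is below its bubble point — single liquid phase.

liquid only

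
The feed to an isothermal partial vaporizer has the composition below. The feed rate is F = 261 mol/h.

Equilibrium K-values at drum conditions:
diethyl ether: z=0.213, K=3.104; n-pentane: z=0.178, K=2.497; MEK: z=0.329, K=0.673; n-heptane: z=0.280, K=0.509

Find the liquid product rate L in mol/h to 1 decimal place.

L = 99.1 mol/h

Let ψ = V/F and solve Σ zᵢ(Kᵢ−1)/(1+ψ(Kᵢ−1)) = 0.
Feasibility: ΣzᵢKᵢ = 1.470, Σzᵢ/Kᵢ = 1.179 — both > 1, two phases present.
Iterate (Newton) starting at ψ = 0.5:
  ψ = 0.500: g = 0.0600, g' = -0.523 → ψ = 0.615
  ψ = 0.615: g = 0.0027, g' = -0.481 → ψ = 0.620
Converged at ψ = 0.620.
Then V = ψ·F = 0.6202·261 = 161.9 mol/h and L = F − V = 99.1 mol/h.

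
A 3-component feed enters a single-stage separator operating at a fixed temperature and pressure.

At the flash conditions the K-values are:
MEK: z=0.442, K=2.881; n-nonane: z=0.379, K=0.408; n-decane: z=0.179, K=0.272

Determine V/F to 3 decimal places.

Newton iteration, V/F⁰ = 0.61:
  V/F = 0.610: g = -0.1984, g' = -0.972 → V/F = 0.406
  V/F = 0.406: g = -0.0087, g' = -0.924 → V/F = 0.396
Converged at V/F = 0.396.

V/F = 0.396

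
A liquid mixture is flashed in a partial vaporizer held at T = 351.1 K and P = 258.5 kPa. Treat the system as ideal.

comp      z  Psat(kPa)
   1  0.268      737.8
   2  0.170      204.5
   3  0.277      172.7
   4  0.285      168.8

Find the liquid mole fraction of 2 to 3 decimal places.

x_2 = 0.188

Raoult's law: Kᵢ = Pᵢˢᵃᵗ/P = Pᵢˢᵃᵗ/258.5.
  K_1 = 737.8/258.5 = 2.85416, K_2 = 204.5/258.5 = 0.79110, K_3 = 172.7/258.5 = 0.66809, K_4 = 168.8/258.5 = 0.65300
Rachford–Rice: g(β) = Σ zᵢ(Kᵢ−1)/(1+β(Kᵢ−1)) = 0.
Check two-phase: ΣzᵢKᵢ = 1.271 > 1 and Σzᵢ/Kᵢ = 1.160 > 1, so g(0) = 0.271 > 0 and g(1) = -0.160 < 0.
Newton iteration, β⁰ = 0.68:
  β = 0.680: g = -0.0698, g' = -0.300 → β = 0.447
  β = 0.447: g = 0.0074, g' = -0.374 → β = 0.467
Converged at β = 0.467.
Compositions from xᵢ = zᵢ/(1+β(Kᵢ−1)), yᵢ = Kᵢxᵢ:
  1: x = 0.144, y = 0.410
  2: x = 0.188, y = 0.149
  3: x = 0.328, y = 0.219
  4: x = 0.340, y = 0.222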